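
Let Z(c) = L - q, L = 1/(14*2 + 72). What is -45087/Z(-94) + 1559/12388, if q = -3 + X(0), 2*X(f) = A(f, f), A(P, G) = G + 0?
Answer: -7979043763/532684 ≈ -14979.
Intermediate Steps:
A(P, G) = G
X(f) = f/2
L = 1/100 (L = 1/(28 + 72) = 1/100 ≈ 0.010000)
q = -3 (q = -3 + (½)*0 = -3 + 0 = -3)
Z(c) = 301/100 (Z(c) = 1/100 - 1*(-3) = 1/100 + 3 = 301/100)
-45087/Z(-94) + 1559/12388 = -45087/301/100 + 1559/12388 = -45087*100/301 + 1559*(1/12388) = -644100/43 + 1559/12388 = -7979043763/532684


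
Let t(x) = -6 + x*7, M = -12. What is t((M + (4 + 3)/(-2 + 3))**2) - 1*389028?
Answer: -388859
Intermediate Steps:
t(x) = -6 + 7*x
t((M + (4 + 3)/(-2 + 3))**2) - 1*389028 = (-6 + 7*(-12 + (4 + 3)/(-2 + 3))**2) - 1*389028 = (-6 + 7*(-12 + 7/1)**2) - 389028 = (-6 + 7*(-12 + 7*1)**2) - 389028 = (-6 + 7*(-12 + 7)**2) - 389028 = (-6 + 7*(-5)**2) - 389028 = (-6 + 7*25) - 389028 = (-6 + 175) - 389028 = 169 - 389028 = -388859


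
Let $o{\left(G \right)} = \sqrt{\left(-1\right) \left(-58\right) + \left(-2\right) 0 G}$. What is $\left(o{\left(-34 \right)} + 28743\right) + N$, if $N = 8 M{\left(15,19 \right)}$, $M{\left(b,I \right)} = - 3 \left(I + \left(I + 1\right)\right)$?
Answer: $27807 + \sqrt{58} \approx 27815.0$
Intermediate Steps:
$M{\left(b,I \right)} = -3 - 6 I$ ($M{\left(b,I \right)} = - 3 \left(I + \left(1 + I\right)\right) = - 3 \left(1 + 2 I\right) = -3 - 6 I$)
$N = -936$ ($N = 8 \left(-3 - 114\right) = 8 \left(-117\right) = -936$)
$o{\left(G \right)} = \sqrt{58}$ ($o{\left(G \right)} = \sqrt{58 + 0 G} = \sqrt{58 + 0} = \sqrt{58}$)
$\left(o{\left(-34 \right)} + 28743\right) + N = \left(\sqrt{58} + 28743\right) - 936 = \left(28743 + \sqrt{58}\right) - 936 = 27807 + \sqrt{58}$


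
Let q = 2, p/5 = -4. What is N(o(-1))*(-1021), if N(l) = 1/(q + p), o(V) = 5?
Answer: 1021/18 ≈ 56.722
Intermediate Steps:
p = -20 (p = 5*(-4) = -20)
N(l) = -1/18 (N(l) = 1/(2 - 20) = 1/(-18) = -1/18)
N(o(-1))*(-1021) = -1/18*(-1021) = 1021/18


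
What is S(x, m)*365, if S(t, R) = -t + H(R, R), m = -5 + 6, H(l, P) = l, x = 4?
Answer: -1095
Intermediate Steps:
m = 1
S(t, R) = R - t (S(t, R) = -t + R = R - t)
S(x, m)*365 = (1 - 1*4)*365 = (1 - 4)*365 = -3*365 = -1095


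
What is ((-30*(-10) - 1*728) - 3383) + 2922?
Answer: -889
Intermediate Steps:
((-30*(-10) - 1*728) - 3383) + 2922 = ((300 - 728) - 3383) + 2922 = (-428 - 3383) + 2922 = -3811 + 2922 = -889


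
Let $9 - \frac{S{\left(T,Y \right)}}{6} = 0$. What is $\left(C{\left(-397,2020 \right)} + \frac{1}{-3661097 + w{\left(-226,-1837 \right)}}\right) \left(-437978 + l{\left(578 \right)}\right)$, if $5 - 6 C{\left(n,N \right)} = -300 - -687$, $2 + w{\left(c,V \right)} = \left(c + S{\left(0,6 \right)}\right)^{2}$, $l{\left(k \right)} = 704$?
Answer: $\frac{33700190613648}{1210505} \approx 2.784 \cdot 10^{7}$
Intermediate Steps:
$S{\left(T,Y \right)} = 54$ ($S{\left(T,Y \right)} = 54 - 0 = 54 + 0 = 54$)
$w{\left(c,V \right)} = -2 + \left(54 + c\right)^{2}$ ($w{\left(c,V \right)} = -2 + \left(c + 54\right)^{2} = -2 + \left(54 + c\right)^{2}$)
$C{\left(n,N \right)} = - \frac{191}{3}$ ($C{\left(n,N \right)} = \frac{5}{6} - \frac{-300 - -687}{6} = \frac{5}{6} - \frac{-300 + 687}{6} = \frac{5}{6} - \frac{129}{2} = - \frac{191}{3}$)
$\left(C{\left(-397,2020 \right)} + \frac{1}{-3661097 + w{\left(-226,-1837 \right)}}\right) \left(-437978 + l{\left(578 \right)}\right) = \left(- \frac{191}{3} + \frac{1}{-3661097 - \left(2 - \left(54 - 226\right)^{2}\right)}\right) \left(-437978 + 704\right) = \left(- \frac{191}{3} + \frac{1}{-3661097 - \left(2 - \left(-172\right)^{2}\right)}\right) \left(-437274\right) = \left(- \frac{191}{3} + \frac{1}{-3661097 + \left(-2 + 29584\right)}\right) \left(-437274\right) = \left(- \frac{191}{3} + \frac{1}{-3661097 + 29582}\right) \left(-437274\right) = \left(- \frac{191}{3} + \frac{1}{-3631515}\right) \left(-437274\right) = \left(- \frac{191}{3} - \frac{1}{3631515}\right) \left(-437274\right) = \left(- \frac{231206456}{3631515}\right) \left(-437274\right) = \frac{33700190613648}{1210505}$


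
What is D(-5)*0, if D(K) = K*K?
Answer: 0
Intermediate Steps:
D(K) = K**2
D(-5)*0 = (-5)**2*0 = 25*0 = 0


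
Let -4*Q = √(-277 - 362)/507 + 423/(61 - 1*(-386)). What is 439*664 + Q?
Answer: 173731475/596 - I*√71/676 ≈ 2.915e+5 - 0.012465*I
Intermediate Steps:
Q = -141/596 - I*√71/676 (Q = -(√(-277 - 362)/507 + 423/(61 - 1*(-386)))/4 = -(√(-639)*(1/507) + 423/(61 + 386))/4 = -((3*I*√71)*(1/507) + 423/447)/4 = -(I*√71/169 + 423*(1/447))/4 = -(I*√71/169 + 141/149)/4 = -(141/149 + I*√71/169)/4 = -141/596 - I*√71/676 ≈ -0.23658 - 0.012465*I)
439*664 + Q = 439*664 + (-141/596 - I*√71/676) = 291496 + (-141/596 - I*√71/676) = 173731475/596 - I*√71/676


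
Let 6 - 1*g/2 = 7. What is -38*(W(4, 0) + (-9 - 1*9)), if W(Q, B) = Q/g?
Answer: 760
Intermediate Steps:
g = -2 (g = 12 - 2*7 = 12 - 14 = -2)
W(Q, B) = -Q/2 (W(Q, B) = Q/(-2) = Q*(-1/2) = -Q/2)
-38*(W(4, 0) + (-9 - 1*9)) = -38*(-1/2*4 + (-9 - 1*9)) = -38*(-2 + (-9 - 9)) = -38*(-2 - 18) = -38*(-20) = 760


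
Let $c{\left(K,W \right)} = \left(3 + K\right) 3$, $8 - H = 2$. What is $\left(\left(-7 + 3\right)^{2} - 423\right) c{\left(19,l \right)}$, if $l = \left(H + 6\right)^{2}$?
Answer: $-26862$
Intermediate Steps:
$H = 6$ ($H = 8 - 2 = 6$)
$l = 144$ ($l = \left(6 + 6\right)^{2} = 12^{2} = 144$)
$c{\left(K,W \right)} = 9 + 3 K$
$\left(\left(-7 + 3\right)^{2} - 423\right) c{\left(19,l \right)} = \left(\left(-7 + 3\right)^{2} - 423\right) \left(9 + 3 \cdot 19\right) = \left(\left(-4\right)^{2} - 423\right) \left(9 + 57\right) = \left(16 - 423\right) 66 = \left(-407\right) 66 = -26862$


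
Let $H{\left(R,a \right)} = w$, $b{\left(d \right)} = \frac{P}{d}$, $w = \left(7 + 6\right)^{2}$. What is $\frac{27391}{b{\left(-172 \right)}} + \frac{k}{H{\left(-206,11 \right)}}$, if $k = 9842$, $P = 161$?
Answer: $- \frac{113516718}{3887} \approx -29204.0$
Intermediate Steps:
$w = 169$ ($w = 13^{2} = 169$)
$b{\left(d \right)} = \frac{161}{d}$
$H{\left(R,a \right)} = 169$
$\frac{27391}{b{\left(-172 \right)}} + \frac{k}{H{\left(-206,11 \right)}} = \frac{27391}{161 \frac{1}{-172}} + \frac{9842}{169} = \frac{27391}{161 \left(- \frac{1}{172}\right)} + 9842 \cdot \frac{1}{169} = \frac{27391}{- \frac{161}{172}} + \frac{9842}{169} = 27391 \left(- \frac{172}{161}\right) + \frac{9842}{169} = - \frac{673036}{23} + \frac{9842}{169} = - \frac{113516718}{3887}$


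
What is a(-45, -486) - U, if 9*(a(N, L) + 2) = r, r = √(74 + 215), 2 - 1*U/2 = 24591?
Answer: 442601/9 ≈ 49178.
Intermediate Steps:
U = -49178 (U = 4 - 2*24591 = 4 - 49182 = -49178)
r = 17 (r = √289 = 17)
a(N, L) = -⅑ (a(N, L) = -2 + (⅑)*17 = -2 + 17/9 = -⅑)
a(-45, -486) - U = -⅑ - 1*(-49178) = -⅑ + 49178 = 442601/9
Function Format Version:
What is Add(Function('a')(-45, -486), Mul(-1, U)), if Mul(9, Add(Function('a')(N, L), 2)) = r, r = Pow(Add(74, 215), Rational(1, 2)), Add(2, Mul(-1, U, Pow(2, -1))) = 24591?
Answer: Rational(442601, 9) ≈ 49178.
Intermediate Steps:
U = -49178 (U = Add(4, Mul(-2, 24591)) = Add(4, -49182) = -49178)
r = 17 (r = Pow(289, Rational(1, 2)) = 17)
Function('a')(N, L) = Rational(-1, 9) (Function('a')(N, L) = Add(-2, Mul(Rational(1, 9), 17)) = Add(-2, Rational(17, 9)) = Rational(-1, 9))
Add(Function('a')(-45, -486), Mul(-1, U)) = Add(Rational(-1, 9), Mul(-1, -49178)) = Add(Rational(-1, 9), 49178) = Rational(442601, 9)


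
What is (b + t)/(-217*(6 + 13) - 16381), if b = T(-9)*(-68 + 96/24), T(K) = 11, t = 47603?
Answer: -46899/20504 ≈ -2.2873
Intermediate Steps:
b = -704 (b = 11*(-68 + 96/24) = 11*(-68 + 96*(1/24)) = 11*(-68 + 4) = 11*(-64) = -704)
(b + t)/(-217*(6 + 13) - 16381) = (-704 + 47603)/(-217*(6 + 13) - 16381) = 46899/(-217*19 - 16381) = 46899/(-4123 - 16381) = 46899/(-20504) = 46899*(-1/20504) = -46899/20504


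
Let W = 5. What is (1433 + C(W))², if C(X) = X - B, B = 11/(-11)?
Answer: 2070721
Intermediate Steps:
B = -1 (B = 11*(-1/11) = -1)
C(X) = 1 + X (C(X) = X - 1*(-1) = X + 1 = 1 + X)
(1433 + C(W))² = (1433 + (1 + 5))² = (1433 + 6)² = 1439² = 2070721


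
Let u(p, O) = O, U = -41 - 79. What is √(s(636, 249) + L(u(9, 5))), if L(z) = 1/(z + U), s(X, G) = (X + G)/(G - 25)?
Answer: √163497110/6440 ≈ 1.9855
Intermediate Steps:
U = -120
s(X, G) = (G + X)/(-25 + G)
L(z) = 1/(-120 + z) (L(z) = 1/(z - 120) = 1/(-120 + z))
√(s(636, 249) + L(u(9, 5))) = √((249 + 636)/(-25 + 249) + 1/(-120 + 5)) = √(885/224 + 1/(-115)) = √((1/224)*885 - 1/115) = √(885/224 - 1/115) = √(101551/25760) = √163497110/6440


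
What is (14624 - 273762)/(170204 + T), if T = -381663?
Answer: 259138/211459 ≈ 1.2255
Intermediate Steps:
(14624 - 273762)/(170204 + T) = (14624 - 273762)/(170204 - 381663) = -259138/(-211459) = -259138*(-1/211459) = 259138/211459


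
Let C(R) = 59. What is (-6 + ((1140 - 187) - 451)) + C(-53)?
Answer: 555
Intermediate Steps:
(-6 + ((1140 - 187) - 451)) + C(-53) = (-6 + ((1140 - 187) - 451)) + 59 = (-6 + (953 - 451)) + 59 = (-6 + 502) + 59 = 496 + 59 = 555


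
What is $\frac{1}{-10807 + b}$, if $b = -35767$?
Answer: $- \frac{1}{46574} \approx -2.1471 \cdot 10^{-5}$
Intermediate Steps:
$\frac{1}{-10807 + b} = \frac{1}{-10807 - 35767} = \frac{1}{-46574} = - \frac{1}{46574}$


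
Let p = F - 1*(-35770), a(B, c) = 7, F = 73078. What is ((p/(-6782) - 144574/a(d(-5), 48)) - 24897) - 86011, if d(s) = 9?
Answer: -3123254598/23737 ≈ -1.3158e+5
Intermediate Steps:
p = 108848 (p = 73078 - 1*(-35770) = 73078 + 35770 = 108848)
((p/(-6782) - 144574/a(d(-5), 48)) - 24897) - 86011 = ((108848/(-6782) - 144574/7) - 24897) - 86011 = ((108848*(-1/6782) - 144574*1/7) - 24897) - 86011 = ((-54424/3391 - 144574/7) - 24897) - 86011 = (-490631402/23737 - 24897) - 86011 = -1081611491/23737 - 86011 = -3123254598/23737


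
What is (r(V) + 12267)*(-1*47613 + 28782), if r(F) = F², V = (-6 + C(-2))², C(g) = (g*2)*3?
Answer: -2207802933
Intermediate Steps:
C(g) = 6*g (C(g) = (2*g)*3 = 6*g)
V = 324 (V = (-6 + 6*(-2))² = (-6 - 12)² = (-18)² = 324)
(r(V) + 12267)*(-1*47613 + 28782) = (324² + 12267)*(-1*47613 + 28782) = (104976 + 12267)*(-47613 + 28782) = 117243*(-18831) = -2207802933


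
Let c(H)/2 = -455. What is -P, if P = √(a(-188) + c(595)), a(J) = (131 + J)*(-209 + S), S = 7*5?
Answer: -4*√563 ≈ -94.911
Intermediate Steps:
c(H) = -910 (c(H) = 2*(-455) = -910)
S = 35
a(J) = -22794 - 174*J (a(J) = (131 + J)*(-209 + 35) = (131 + J)*(-174) = -22794 - 174*J)
P = 4*√563 (P = √((-22794 - 174*(-188)) - 910) = √((-22794 + 32712) - 910) = √(9918 - 910) = √9008 = 4*√563 ≈ 94.911)
-P = -4*√563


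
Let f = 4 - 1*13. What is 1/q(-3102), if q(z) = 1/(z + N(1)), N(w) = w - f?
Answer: -3092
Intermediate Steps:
f = -9 (f = 4 - 13 = -9)
N(w) = 9 + w (N(w) = w - 1*(-9) = w + 9 = 9 + w)
q(z) = 1/(10 + z) (q(z) = 1/(z + (9 + 1)) = 1/(z + 10) = 1/(10 + z))
1/q(-3102) = 1/(1/(10 - 3102)) = 1/(1/(-3092)) = 1/(-1/3092) = -3092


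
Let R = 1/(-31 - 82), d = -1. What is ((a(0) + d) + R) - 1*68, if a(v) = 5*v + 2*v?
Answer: -7798/113 ≈ -69.009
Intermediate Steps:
R = -1/113 (R = 1/(-113) = -1/113 ≈ -0.0088496)
a(v) = 7*v
((a(0) + d) + R) - 1*68 = ((7*0 - 1) - 1/113) - 1*68 = ((0 - 1) - 1/113) - 68 = (-1 - 1/113) - 68 = -114/113 - 68 = -7798/113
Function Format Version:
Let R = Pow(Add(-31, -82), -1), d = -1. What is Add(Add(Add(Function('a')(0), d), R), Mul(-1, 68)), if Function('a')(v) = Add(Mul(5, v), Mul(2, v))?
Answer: Rational(-7798, 113) ≈ -69.009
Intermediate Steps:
R = Rational(-1, 113) (R = Pow(-113, -1) = Rational(-1, 113) ≈ -0.0088496)
Function('a')(v) = Mul(7, v)
Add(Add(Add(Function('a')(0), d), R), Mul(-1, 68)) = Add(Add(Add(Mul(7, 0), -1), Rational(-1, 113)), Mul(-1, 68)) = Add(Add(Add(0, -1), Rational(-1, 113)), -68) = Add(Add(-1, Rational(-1, 113)), -68) = Add(Rational(-114, 113), -68) = Rational(-7798, 113)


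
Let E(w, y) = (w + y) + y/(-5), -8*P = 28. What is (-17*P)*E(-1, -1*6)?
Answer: -3451/10 ≈ -345.10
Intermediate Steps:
P = -7/2 (P = -⅛*28 = -7/2 ≈ -3.5000)
E(w, y) = w + 4*y/5 (E(w, y) = (w + y) + y*(-⅕) = (w + y) - y/5 = w + 4*y/5)
(-17*P)*E(-1, -1*6) = (-17*(-7/2))*(-1 + 4*(-1*6)/5) = 119*(-1 + (⅘)*(-6))/2 = 119*(-1 - 24/5)/2 = (119/2)*(-29/5) = -3451/10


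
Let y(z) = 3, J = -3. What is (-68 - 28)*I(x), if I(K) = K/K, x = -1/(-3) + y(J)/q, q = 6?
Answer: -96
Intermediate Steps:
x = 5/6 (x = -1/(-3) + 3/6 = -1*(-1/3) + 3*(1/6) = 1/3 + 1/2 = 5/6 ≈ 0.83333)
I(K) = 1
(-68 - 28)*I(x) = (-68 - 28)*1 = -96*1 = -96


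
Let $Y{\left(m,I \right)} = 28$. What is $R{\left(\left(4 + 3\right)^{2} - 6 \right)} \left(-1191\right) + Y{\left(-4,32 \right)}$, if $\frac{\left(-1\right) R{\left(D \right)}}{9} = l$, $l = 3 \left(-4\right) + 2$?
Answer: $-107162$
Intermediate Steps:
$l = -10$ ($l = -12 + 2 = -10$)
$R{\left(D \right)} = 90$ ($R{\left(D \right)} = \left(-9\right) \left(-10\right) = 90$)
$R{\left(\left(4 + 3\right)^{2} - 6 \right)} \left(-1191\right) + Y{\left(-4,32 \right)} = 90 \left(-1191\right) + 28 = -107190 + 28 = -107162$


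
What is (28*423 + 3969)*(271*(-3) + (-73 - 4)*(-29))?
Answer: 22454460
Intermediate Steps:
(28*423 + 3969)*(271*(-3) + (-73 - 4)*(-29)) = (11844 + 3969)*(-813 - 77*(-29)) = 15813*(-813 + 2233) = 15813*1420 = 22454460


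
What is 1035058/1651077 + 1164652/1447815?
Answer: 1140500876158/796818015585 ≈ 1.4313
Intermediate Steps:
1035058/1651077 + 1164652/1447815 = 1140500876158/796818015585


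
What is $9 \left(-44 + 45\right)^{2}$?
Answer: $9$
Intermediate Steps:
$9 \left(-44 + 45\right)^{2} = 9 \cdot 1^{2} = 9 \cdot 1 = 9$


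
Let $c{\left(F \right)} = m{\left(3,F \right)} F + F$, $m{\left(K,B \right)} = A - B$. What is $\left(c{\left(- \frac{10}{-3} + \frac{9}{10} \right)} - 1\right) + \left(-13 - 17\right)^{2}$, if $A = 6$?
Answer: $\frac{819641}{900} \approx 910.71$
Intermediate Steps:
$m{\left(K,B \right)} = 6 - B$
$c{\left(F \right)} = F + F \left(6 - F\right)$ ($c{\left(F \right)} = \left(6 - F\right) F + F = F \left(6 - F\right) + F = F + F \left(6 - F\right)$)
$\left(c{\left(- \frac{10}{-3} + \frac{9}{10} \right)} - 1\right) + \left(-13 - 17\right)^{2} = \left(\left(- \frac{10}{-3} + \frac{9}{10}\right) \left(7 - \left(- \frac{10}{-3} + \frac{9}{10}\right)\right) - 1\right) + \left(-13 - 17\right)^{2} = \left(\left(\left(-10\right) \left(- \frac{1}{3}\right) + 9 \cdot \frac{1}{10}\right) \left(7 - \left(\left(-10\right) \left(- \frac{1}{3}\right) + 9 \cdot \frac{1}{10}\right)\right) - 1\right) + \left(-30\right)^{2} = \left(\left(\frac{10}{3} + \frac{9}{10}\right) \left(7 - \left(\frac{10}{3} + \frac{9}{10}\right)\right) - 1\right) + 900 = \left(\frac{127 \left(7 - \frac{127}{30}\right)}{30} - 1\right) + 900 = \left(\frac{127}{30} \cdot \frac{83}{30} - 1\right) + 900 = \left(\frac{10541}{900} - 1\right) + 900 = \frac{9641}{900} + 900 = \frac{819641}{900}$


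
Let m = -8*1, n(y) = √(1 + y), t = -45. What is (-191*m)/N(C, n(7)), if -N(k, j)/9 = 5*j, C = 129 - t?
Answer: -382*√2/45 ≈ -12.005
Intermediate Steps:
C = 174 (C = 129 - 1*(-45) = 129 + 45 = 174)
m = -8
N(k, j) = -45*j
(-191*m)/N(C, n(7)) = (-191*(-8))/((-45*√(1 + 7))) = 1528/((-90*√2)) = 1528*(-√2/180) = -382*√2/45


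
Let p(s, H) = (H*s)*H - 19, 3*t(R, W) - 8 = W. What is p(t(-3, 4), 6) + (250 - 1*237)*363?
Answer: 4844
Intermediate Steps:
t(R, W) = 8/3 + W/3
p(s, H) = -19 + s*H**2 (p(s, H) = s*H**2 - 19 = -19 + s*H**2)
p(t(-3, 4), 6) + (250 - 1*237)*363 = (-19 + (8/3 + (1/3)*4)*6**2) + (250 - 1*237)*363 = (-19 + (8/3 + 4/3)*36) + (250 - 237)*363 = (-19 + 4*36) + 13*363 = (-19 + 144) + 4719 = 125 + 4719 = 4844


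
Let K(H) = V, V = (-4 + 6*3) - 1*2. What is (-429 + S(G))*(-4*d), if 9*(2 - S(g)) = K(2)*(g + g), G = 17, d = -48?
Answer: -90688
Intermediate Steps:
V = 12 (V = (-4 + 18) - 2 = 14 - 2 = 12)
K(H) = 12
S(g) = 2 - 8*g/3 (S(g) = 2 - 4*(g + g)/3 = 2 - 4*2*g/3 = 2 - 8*g/3)
(-429 + S(G))*(-4*d) = (-429 + (2 - 8/3*17))*(-4*(-48)) = (-429 + (2 - 136/3))*192 = (-429 - 130/3)*192 = -1417/3*192 = -90688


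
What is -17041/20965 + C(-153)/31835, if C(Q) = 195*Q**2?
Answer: 19031517668/133484155 ≈ 142.58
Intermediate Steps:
-17041/20965 + C(-153)/31835 = -17041/20965 + (195*(-153)**2)/31835 = -17041*1/20965 + (195*23409)*(1/31835) = -17041/20965 + 4564755*(1/31835) = -17041/20965 + 912951/6367 = 19031517668/133484155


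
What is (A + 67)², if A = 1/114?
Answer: 58354321/12996 ≈ 4490.2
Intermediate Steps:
A = 1/114 ≈ 0.0087719
(A + 67)² = (1/114 + 67)² = (7639/114)² = 58354321/12996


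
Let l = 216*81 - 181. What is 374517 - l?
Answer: 357202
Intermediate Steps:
l = 17315 (l = 17496 - 181 = 17315)
374517 - l = 374517 - 1*17315 = 374517 - 17315 = 357202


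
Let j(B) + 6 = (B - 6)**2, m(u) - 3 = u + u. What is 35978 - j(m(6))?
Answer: 35903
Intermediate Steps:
m(u) = 3 + 2*u (m(u) = 3 + (u + u) = 3 + 2*u)
j(B) = -6 + (-6 + B)**2 (j(B) = -6 + (B - 6)**2 = -6 + (-6 + B)**2)
35978 - j(m(6)) = 35978 - (-6 + (-6 + (3 + 2*6))**2) = 35978 - (-6 + (-6 + (3 + 12))**2) = 35978 - (-6 + (-6 + 15)**2) = 35978 - (-6 + 9**2) = 35978 - (-6 + 81) = 35978 - 1*75 = 35978 - 75 = 35903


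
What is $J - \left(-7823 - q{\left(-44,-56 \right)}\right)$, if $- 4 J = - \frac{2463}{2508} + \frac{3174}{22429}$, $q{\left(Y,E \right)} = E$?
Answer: $\frac{52960069867}{6818416} \approx 7767.2$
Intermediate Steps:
$J = \frac{1432795}{6818416}$ ($J = - \frac{- \frac{2463}{2508} + \frac{3174}{22429}}{4} = - \frac{\left(-2463\right) \frac{1}{2508} + 3174 \cdot \frac{1}{22429}}{4} = - \frac{- \frac{821}{836} + \frac{3174}{22429}}{4} = \left(- \frac{1}{4}\right) \left(- \frac{1432795}{1704604}\right) = \frac{1432795}{6818416} \approx 0.21014$)
$J - \left(-7823 - q{\left(-44,-56 \right)}\right) = \frac{1432795}{6818416} - \left(-7823 - -56\right) = \frac{1432795}{6818416} - \left(-7823 + 56\right) = \frac{1432795}{6818416} - -7767 = \frac{1432795}{6818416} + 7767 = \frac{52960069867}{6818416}$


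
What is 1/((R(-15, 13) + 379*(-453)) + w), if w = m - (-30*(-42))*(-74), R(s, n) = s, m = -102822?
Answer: -1/181284 ≈ -5.5162e-6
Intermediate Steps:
w = -9582 (w = -102822 - (-30*(-42))*(-74) = -102822 - 1260*(-74) = -102822 - 1*(-93240) = -102822 + 93240 = -9582)
1/((R(-15, 13) + 379*(-453)) + w) = 1/((-15 + 379*(-453)) - 9582) = 1/((-15 - 171687) - 9582) = 1/(-171702 - 9582) = 1/(-181284) = -1/181284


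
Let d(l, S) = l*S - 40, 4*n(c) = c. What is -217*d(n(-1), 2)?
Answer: 17577/2 ≈ 8788.5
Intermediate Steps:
n(c) = c/4
d(l, S) = -40 + S*l (d(l, S) = S*l - 40 = -40 + S*l)
-217*d(n(-1), 2) = -217*(-40 + 2*((¼)*(-1))) = -217*(-40 + 2*(-¼)) = -217*(-40 - ½) = -217*(-81/2) = 17577/2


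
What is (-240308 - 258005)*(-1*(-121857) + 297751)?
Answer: -209096121304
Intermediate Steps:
(-240308 - 258005)*(-1*(-121857) + 297751) = -498313*(121857 + 297751) = -498313*419608 = -209096121304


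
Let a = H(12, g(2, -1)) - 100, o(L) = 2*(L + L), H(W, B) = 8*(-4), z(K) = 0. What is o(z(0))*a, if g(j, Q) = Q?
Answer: 0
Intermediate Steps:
H(W, B) = -32
o(L) = 4*L (o(L) = 2*(2*L) = 4*L)
a = -132 (a = -32 - 100 = -132)
o(z(0))*a = (4*0)*(-132) = 0*(-132) = 0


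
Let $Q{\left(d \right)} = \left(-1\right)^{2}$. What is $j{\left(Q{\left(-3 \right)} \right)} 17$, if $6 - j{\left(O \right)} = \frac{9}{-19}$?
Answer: $\frac{2091}{19} \approx 110.05$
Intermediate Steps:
$Q{\left(d \right)} = 1$
$j{\left(O \right)} = \frac{123}{19}$ ($j{\left(O \right)} = 6 - \frac{9}{-19} = 6 - 9 \left(- \frac{1}{19}\right) = 6 - - \frac{9}{19} = 6 + \frac{9}{19} = \frac{123}{19}$)
$j{\left(Q{\left(-3 \right)} \right)} 17 = \frac{123}{19} \cdot 17 = \frac{2091}{19}$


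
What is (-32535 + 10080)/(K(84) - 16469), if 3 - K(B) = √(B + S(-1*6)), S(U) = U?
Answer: 184872015/135564539 - 22455*√78/271129078 ≈ 1.3630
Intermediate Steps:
K(B) = 3 - √(-6 + B) (K(B) = 3 - √(B - 1*6) = 3 - √(B - 6) = 3 - √(-6 + B))
(-32535 + 10080)/(K(84) - 16469) = (-32535 + 10080)/((3 - √(-6 + 84)) - 16469) = -22455/((3 - √78) - 16469) = -22455/(-16466 - √78)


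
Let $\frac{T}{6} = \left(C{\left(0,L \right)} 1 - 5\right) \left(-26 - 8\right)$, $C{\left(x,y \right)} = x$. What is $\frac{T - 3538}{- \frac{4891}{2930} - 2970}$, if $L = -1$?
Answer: $\frac{7377740}{8706991} \approx 0.84733$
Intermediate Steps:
$T = 1020$ ($T = 6 \left(0 \cdot 1 - 5\right) \left(-26 - 8\right) = 6 \left(0 - 5\right) \left(-34\right) = 6 \left(\left(-5\right) \left(-34\right)\right) = 6 \cdot 170 = 1020$)
$\frac{T - 3538}{- \frac{4891}{2930} - 2970} = \frac{1020 - 3538}{- \frac{4891}{2930} - 2970} = - \frac{2518}{\left(-4891\right) \frac{1}{2930} - 2970} = - \frac{2518}{- \frac{4891}{2930} - 2970} = - \frac{2518}{- \frac{8706991}{2930}} = \left(-2518\right) \left(- \frac{2930}{8706991}\right) = \frac{7377740}{8706991}$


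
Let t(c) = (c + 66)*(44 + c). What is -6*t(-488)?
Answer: -1124208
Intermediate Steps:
t(c) = (44 + c)*(66 + c) (t(c) = (66 + c)*(44 + c) = (44 + c)*(66 + c))
-6*t(-488) = -6*(2904 + (-488)² + 110*(-488)) = -6*(2904 + 238144 - 53680) = -6*187368 = -1124208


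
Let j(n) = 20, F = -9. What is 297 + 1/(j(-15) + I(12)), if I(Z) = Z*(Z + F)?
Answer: 16633/56 ≈ 297.02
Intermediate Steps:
I(Z) = Z*(-9 + Z) (I(Z) = Z*(Z - 9) = Z*(-9 + Z))
297 + 1/(j(-15) + I(12)) = 297 + 1/(20 + 12*(-9 + 12)) = 297 + 1/(20 + 12*3) = 297 + 1/(20 + 36) = 297 + 1/56 = 16633/56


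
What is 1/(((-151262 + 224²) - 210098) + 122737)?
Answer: -1/188447 ≈ -5.3065e-6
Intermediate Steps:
1/(((-151262 + 224²) - 210098) + 122737) = 1/(((-151262 + 50176) - 210098) + 122737) = 1/((-101086 - 210098) + 122737) = 1/(-311184 + 122737) = 1/(-188447) = -1/188447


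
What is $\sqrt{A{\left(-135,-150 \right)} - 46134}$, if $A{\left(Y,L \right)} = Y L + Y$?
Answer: $21 i \sqrt{59} \approx 161.3 i$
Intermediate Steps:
$A{\left(Y,L \right)} = Y + L Y$ ($A{\left(Y,L \right)} = L Y + Y = Y + L Y$)
$\sqrt{A{\left(-135,-150 \right)} - 46134} = \sqrt{- 135 \left(1 - 150\right) - 46134} = \sqrt{\left(-135\right) \left(-149\right) - 46134} = \sqrt{20115 - 46134} = \sqrt{-26019} = 21 i \sqrt{59}$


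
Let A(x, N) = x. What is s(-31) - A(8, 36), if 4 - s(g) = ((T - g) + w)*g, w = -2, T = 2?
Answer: 957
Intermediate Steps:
s(g) = 4 + g² (s(g) = 4 - ((2 - g) - 2)*g = 4 - (-g)*g = 4 - (-1)*g² = 4 + g²)
s(-31) - A(8, 36) = (4 + (-31)²) - 1*8 = (4 + 961) - 8 = 965 - 8 = 957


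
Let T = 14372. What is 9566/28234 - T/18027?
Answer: -116666383/254487159 ≈ -0.45844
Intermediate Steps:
9566/28234 - T/18027 = 9566/28234 - 1*14372/18027 = 9566*(1/28234) - 14372*1/18027 = 4783/14117 - 14372/18027 = -116666383/254487159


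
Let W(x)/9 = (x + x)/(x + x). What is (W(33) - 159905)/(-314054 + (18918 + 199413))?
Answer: 159896/95723 ≈ 1.6704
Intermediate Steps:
W(x) = 9 (W(x) = 9*((x + x)/(x + x)) = 9*((2*x)/((2*x))) = 9*((2*x)*(1/(2*x))) = 9*1 = 9)
(W(33) - 159905)/(-314054 + (18918 + 199413)) = (9 - 159905)/(-314054 + (18918 + 199413)) = -159896/(-314054 + 218331) = -159896/(-95723) = -159896*(-1/95723) = 159896/95723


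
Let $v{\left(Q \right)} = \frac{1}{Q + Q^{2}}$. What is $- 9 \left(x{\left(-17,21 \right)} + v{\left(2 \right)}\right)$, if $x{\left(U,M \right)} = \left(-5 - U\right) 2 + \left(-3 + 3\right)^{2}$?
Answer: $- \frac{435}{2} \approx -217.5$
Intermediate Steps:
$x{\left(U,M \right)} = -10 - 2 U$ ($x{\left(U,M \right)} = \left(-10 - 2 U\right) + 0^{2} = \left(-10 - 2 U\right) + 0 = -10 - 2 U$)
$- 9 \left(x{\left(-17,21 \right)} + v{\left(2 \right)}\right) = - 9 \left(\left(-10 - -34\right) + \frac{1}{2 \left(1 + 2\right)}\right) = - 9 \left(\left(-10 + 34\right) + \frac{1}{2 \cdot 3}\right) = - 9 \left(24 + \frac{1}{2} \cdot \frac{1}{3}\right) = - 9 \left(24 + \frac{1}{6}\right) = \left(-9\right) \frac{145}{6} = - \frac{435}{2}$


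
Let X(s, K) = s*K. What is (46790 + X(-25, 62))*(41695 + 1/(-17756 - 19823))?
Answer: 70884583716960/37579 ≈ 1.8863e+9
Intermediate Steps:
X(s, K) = K*s
(46790 + X(-25, 62))*(41695 + 1/(-17756 - 19823)) = (46790 + 62*(-25))*(41695 + 1/(-17756 - 19823)) = (46790 - 1550)*(41695 + 1/(-37579)) = 45240*(41695 - 1/37579) = 45240*(1566856404/37579) = 70884583716960/37579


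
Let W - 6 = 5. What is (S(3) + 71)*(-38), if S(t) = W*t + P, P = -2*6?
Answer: -3496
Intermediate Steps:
W = 11 (W = 6 + 5 = 11)
P = -12
S(t) = -12 + 11*t (S(t) = 11*t - 12 = -12 + 11*t)
(S(3) + 71)*(-38) = ((-12 + 11*3) + 71)*(-38) = ((-12 + 33) + 71)*(-38) = (21 + 71)*(-38) = 92*(-38) = -3496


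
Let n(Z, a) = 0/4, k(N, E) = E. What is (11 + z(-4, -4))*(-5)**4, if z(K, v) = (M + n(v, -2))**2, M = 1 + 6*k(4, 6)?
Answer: 862500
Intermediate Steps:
n(Z, a) = 0 (n(Z, a) = 0*(1/4) = 0)
M = 37 (M = 1 + 6*6 = 1 + 36 = 37)
z(K, v) = 1369 (z(K, v) = (37 + 0)**2 = 37**2 = 1369)
(11 + z(-4, -4))*(-5)**4 = (11 + 1369)*(-5)**4 = 1380*625 = 862500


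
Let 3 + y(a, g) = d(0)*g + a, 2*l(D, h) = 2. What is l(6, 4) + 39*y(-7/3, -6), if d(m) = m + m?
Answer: -207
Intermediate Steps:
l(D, h) = 1 (l(D, h) = (½)*2 = 1)
d(m) = 2*m
y(a, g) = -3 + a (y(a, g) = -3 + ((2*0)*g + a) = -3 + (0*g + a) = -3 + (0 + a) = -3 + a)
l(6, 4) + 39*y(-7/3, -6) = 1 + 39*(-3 - 7/3) = 1 + 39*(-16/3) = 1 - 208 = -207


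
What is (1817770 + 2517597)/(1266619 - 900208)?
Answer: 4335367/366411 ≈ 11.832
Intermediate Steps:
(1817770 + 2517597)/(1266619 - 900208) = 4335367/366411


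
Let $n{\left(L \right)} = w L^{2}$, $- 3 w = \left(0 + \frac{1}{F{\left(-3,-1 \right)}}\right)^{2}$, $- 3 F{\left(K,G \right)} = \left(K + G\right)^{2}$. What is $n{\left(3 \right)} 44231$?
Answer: $- \frac{1194237}{256} \approx -4665.0$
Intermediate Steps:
$F{\left(K,G \right)} = - \frac{\left(G + K\right)^{2}}{3}$ ($F{\left(K,G \right)} = - \frac{\left(K + G\right)^{2}}{3} = - \frac{\left(G + K\right)^{2}}{3}$)
$w = - \frac{3}{256}$ ($w = - \frac{\left(0 + \frac{1}{\left(- \frac{1}{3}\right) \left(-1 - 3\right)^{2}}\right)^{2}}{3} = - \frac{\left(0 + \frac{1}{\left(- \frac{1}{3}\right) \left(-4\right)^{2}}\right)^{2}}{3} = - \frac{\left(0 + \frac{1}{\left(- \frac{1}{3}\right) 16}\right)^{2}}{3} = - \frac{\left(0 + \frac{1}{- \frac{16}{3}}\right)^{2}}{3} = - \frac{\left(0 - \frac{3}{16}\right)^{2}}{3} = - \frac{\left(- \frac{3}{16}\right)^{2}}{3} = \left(- \frac{1}{3}\right) \frac{9}{256} = - \frac{3}{256} \approx -0.011719$)
$n{\left(L \right)} = - \frac{3 L^{2}}{256}$
$n{\left(3 \right)} 44231 = - \frac{3 \cdot 3^{2}}{256} \cdot 44231 = \left(- \frac{3}{256}\right) 9 \cdot 44231 = \left(- \frac{27}{256}\right) 44231 = - \frac{1194237}{256}$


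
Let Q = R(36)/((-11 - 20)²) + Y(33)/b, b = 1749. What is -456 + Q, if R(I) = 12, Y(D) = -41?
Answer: -766458197/1680789 ≈ -456.01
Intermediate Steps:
Q = -18413/1680789 (Q = 12/((-11 - 20)²) - 41/1749 = 12/((-31)²) - 41*1/1749 = 12/961 - 41/1749 = -18413/1680789 ≈ -0.010955)
-456 + Q = -456 - 18413/1680789 = -766458197/1680789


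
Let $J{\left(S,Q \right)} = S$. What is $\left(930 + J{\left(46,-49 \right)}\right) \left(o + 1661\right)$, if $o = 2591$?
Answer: $4149952$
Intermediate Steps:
$\left(930 + J{\left(46,-49 \right)}\right) \left(o + 1661\right) = \left(930 + 46\right) \left(2591 + 1661\right) = 976 \cdot 4252 = 4149952$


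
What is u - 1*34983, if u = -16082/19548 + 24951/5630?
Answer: -481208157554/13756905 ≈ -34979.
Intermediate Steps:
u = 49650061/13756905 (u = -16082*1/19548 + 24951*(1/5630) = -8041/9774 + 24951/5630 = 49650061/13756905 ≈ 3.6091)
u - 1*34983 = 49650061/13756905 - 1*34983 = 49650061/13756905 - 34983 = -481208157554/13756905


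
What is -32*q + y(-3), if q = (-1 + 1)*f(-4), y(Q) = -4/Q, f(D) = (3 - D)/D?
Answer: 4/3 ≈ 1.3333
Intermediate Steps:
f(D) = (3 - D)/D
q = 0 (q = (-1 + 1)*((3 - 1*(-4))/(-4)) = 0*(-(3 + 4)/4) = 0*(-1/4*7) = 0*(-7/4) = 0)
-32*q + y(-3) = -32*0 - 4/(-3) = 0 - 4*(-1/3) = 0 + 4/3 = 4/3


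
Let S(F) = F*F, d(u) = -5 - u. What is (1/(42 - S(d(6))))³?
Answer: -1/493039 ≈ -2.0282e-6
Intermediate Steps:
S(F) = F²
(1/(42 - S(d(6))))³ = (1/(42 - (-5 - 1*6)²))³ = (1/(42 - (-5 - 6)²))³ = (1/(42 - 1*(-11)²))³ = (1/(42 - 1*121))³ = (1/(42 - 121))³ = (1/(-79))³ = (-1/79)³ = -1/493039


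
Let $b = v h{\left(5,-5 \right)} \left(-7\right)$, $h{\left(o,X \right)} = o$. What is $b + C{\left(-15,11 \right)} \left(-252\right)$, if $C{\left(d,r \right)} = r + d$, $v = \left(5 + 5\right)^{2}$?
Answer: $-2492$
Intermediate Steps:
$v = 100$ ($v = 10^{2} = 100$)
$C{\left(d,r \right)} = d + r$
$b = -3500$ ($b = 100 \cdot 5 \left(-7\right) = 500 \left(-7\right) = -3500$)
$b + C{\left(-15,11 \right)} \left(-252\right) = -3500 + \left(-15 + 11\right) \left(-252\right) = -3500 - -1008 = -3500 + 1008 = -2492$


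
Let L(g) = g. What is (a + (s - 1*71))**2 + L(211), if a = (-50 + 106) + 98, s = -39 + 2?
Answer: 2327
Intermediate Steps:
s = -37
a = 154 (a = 56 + 98 = 154)
(a + (s - 1*71))**2 + L(211) = (154 + (-37 - 1*71))**2 + 211 = (154 + (-37 - 71))**2 + 211 = (154 - 108)**2 + 211 = 46**2 + 211 = 2116 + 211 = 2327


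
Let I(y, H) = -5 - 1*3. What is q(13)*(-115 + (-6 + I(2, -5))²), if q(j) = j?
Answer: 1053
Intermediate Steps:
I(y, H) = -8 (I(y, H) = -5 - 3 = -8)
q(13)*(-115 + (-6 + I(2, -5))²) = 13*(-115 + (-6 - 8)²) = 13*(-115 + (-14)²) = 13*(-115 + 196) = 13*81 = 1053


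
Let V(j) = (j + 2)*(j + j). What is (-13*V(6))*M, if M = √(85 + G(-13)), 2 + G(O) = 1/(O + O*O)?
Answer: -16*√505011 ≈ -11370.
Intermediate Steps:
G(O) = -2 + 1/(O + O²) (G(O) = -2 + 1/(O + O*O) = -2 + 1/(O + O²))
V(j) = 2*j*(2 + j) (V(j) = (2 + j)*(2*j) = 2*j*(2 + j))
M = √505011/78 (M = √(85 + (1 - 2*(-13) - 2*(-13)²)/((-13)*(1 - 13))) = √(85 - 1/13*(1 + 26 - 2*169)/(-12)) = √(85 - 1/13*(-1/12)*(1 + 26 - 338)) = √(85 - 1/13*(-1/12)*(-311)) = √(85 - 311/156) = √(12949/156) = √505011/78 ≈ 9.1108)
(-13*V(6))*M = (-26*6*(2 + 6))*(√505011/78) = (-26*6*8)*(√505011/78) = (-13*96)*(√505011/78) = -16*√505011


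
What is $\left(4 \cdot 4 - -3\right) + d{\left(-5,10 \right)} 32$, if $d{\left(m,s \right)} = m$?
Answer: $-141$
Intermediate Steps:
$\left(4 \cdot 4 - -3\right) + d{\left(-5,10 \right)} 32 = \left(4 \cdot 4 - -3\right) - 160 = \left(16 + 3\right) - 160 = 19 - 160 = -141$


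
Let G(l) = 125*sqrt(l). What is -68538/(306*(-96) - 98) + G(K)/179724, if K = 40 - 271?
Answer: 34269/14737 + 125*I*sqrt(231)/179724 ≈ 2.3254 + 0.010571*I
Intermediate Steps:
K = -231
-68538/(306*(-96) - 98) + G(K)/179724 = -68538/(306*(-96) - 98) + (125*sqrt(-231))/179724 = -68538/(-29376 - 98) + (125*(I*sqrt(231)))*(1/179724) = -68538/(-29474) + (125*I*sqrt(231))*(1/179724) = -68538*(-1/29474) + 125*I*sqrt(231)/179724 = 34269/14737 + 125*I*sqrt(231)/179724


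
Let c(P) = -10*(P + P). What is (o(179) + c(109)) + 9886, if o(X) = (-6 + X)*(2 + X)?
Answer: 39019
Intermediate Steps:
c(P) = -20*P
(o(179) + c(109)) + 9886 = ((-12 + 179**2 - 4*179) - 20*109) + 9886 = ((-12 + 32041 - 716) - 2180) + 9886 = (31313 - 2180) + 9886 = 29133 + 9886 = 39019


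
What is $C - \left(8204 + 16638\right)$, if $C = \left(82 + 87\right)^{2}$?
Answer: $3719$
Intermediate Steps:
$C = 28561$ ($C = 169^{2} = 28561$)
$C - \left(8204 + 16638\right) = 28561 - \left(8204 + 16638\right) = 28561 - 24842 = 3719$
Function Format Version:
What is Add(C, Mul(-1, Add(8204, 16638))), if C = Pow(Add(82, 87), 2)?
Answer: 3719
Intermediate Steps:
C = 28561 (C = Pow(169, 2) = 28561)
Add(C, Mul(-1, Add(8204, 16638))) = Add(28561, Mul(-1, Add(8204, 16638))) = Add(28561, Mul(-1, 24842)) = Add(28561, -24842) = 3719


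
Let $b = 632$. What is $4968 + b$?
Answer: $5600$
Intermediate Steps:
$4968 + b = 4968 + 632 = 5600$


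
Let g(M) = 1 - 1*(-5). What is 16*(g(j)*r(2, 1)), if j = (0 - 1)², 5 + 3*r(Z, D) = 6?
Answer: 32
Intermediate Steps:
r(Z, D) = ⅓ (r(Z, D) = -5/3 + (⅓)*6 = -5/3 + 2 = ⅓)
j = 1 (j = (-1)² = 1)
g(M) = 6 (g(M) = 1 + 5 = 6)
16*(g(j)*r(2, 1)) = 16*(6*(⅓)) = 16*2 = 32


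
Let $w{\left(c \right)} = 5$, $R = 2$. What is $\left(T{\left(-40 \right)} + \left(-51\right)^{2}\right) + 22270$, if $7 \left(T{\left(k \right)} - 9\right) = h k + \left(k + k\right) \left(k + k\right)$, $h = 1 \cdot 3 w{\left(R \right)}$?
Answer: $\frac{179960}{7} \approx 25709.0$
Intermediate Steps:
$h = 15$ ($h = 1 \cdot 3 \cdot 5 = 3 \cdot 5 = 15$)
$T{\left(k \right)} = 9 + \frac{4 k^{2}}{7} + \frac{15 k}{7}$ ($T{\left(k \right)} = 9 + \frac{15 k + \left(k + k\right) \left(k + k\right)}{7} = 9 + \frac{15 k + 2 k 2 k}{7} = 9 + \frac{15 k + 4 k^{2}}{7} = 9 + \frac{4 k^{2} + 15 k}{7} = 9 + \left(\frac{4 k^{2}}{7} + \frac{15 k}{7}\right) = 9 + \frac{4 k^{2}}{7} + \frac{15 k}{7}$)
$\left(T{\left(-40 \right)} + \left(-51\right)^{2}\right) + 22270 = \left(\left(9 + \frac{4 \left(-40\right)^{2}}{7} + \frac{15}{7} \left(-40\right)\right) + \left(-51\right)^{2}\right) + 22270 = \left(\left(9 + \frac{4}{7} \cdot 1600 - \frac{600}{7}\right) + 2601\right) + 22270 = \left(\left(9 + \frac{6400}{7} - \frac{600}{7}\right) + 2601\right) + 22270 = \left(\frac{5863}{7} + 2601\right) + 22270 = \frac{24070}{7} + 22270 = \frac{179960}{7}$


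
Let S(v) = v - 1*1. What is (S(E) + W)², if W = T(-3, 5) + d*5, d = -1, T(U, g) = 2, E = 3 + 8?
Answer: 49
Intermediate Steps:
E = 11
S(v) = -1 + v (S(v) = v - 1 = -1 + v)
W = -3 (W = 2 - 1*5 = 2 - 5 = -3)
(S(E) + W)² = ((-1 + 11) - 3)² = (10 - 3)² = 7² = 49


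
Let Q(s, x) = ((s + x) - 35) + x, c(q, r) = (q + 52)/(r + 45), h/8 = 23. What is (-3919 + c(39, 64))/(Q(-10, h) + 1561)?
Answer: -35590/17113 ≈ -2.0797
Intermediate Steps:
h = 184 (h = 8*23 = 184)
c(q, r) = (52 + q)/(45 + r)
Q(s, x) = -35 + s + 2*x (Q(s, x) = (-35 + s + x) + x = -35 + s + 2*x)
(-3919 + c(39, 64))/(Q(-10, h) + 1561) = (-3919 + (52 + 39)/(45 + 64))/((-35 - 10 + 2*184) + 1561) = (-3919 + 91/109)/((-35 - 10 + 368) + 1561) = (-3919 + (1/109)*91)/(323 + 1561) = (-3919 + 91/109)/1884 = -427080/109*1/1884 = -35590/17113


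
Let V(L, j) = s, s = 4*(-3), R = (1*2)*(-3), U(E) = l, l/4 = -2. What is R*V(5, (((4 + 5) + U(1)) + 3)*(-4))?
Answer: 72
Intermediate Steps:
l = -8 (l = 4*(-2) = -8)
U(E) = -8
R = -6 (R = 2*(-3) = -6)
s = -12
V(L, j) = -12
R*V(5, (((4 + 5) + U(1)) + 3)*(-4)) = -6*(-12) = 72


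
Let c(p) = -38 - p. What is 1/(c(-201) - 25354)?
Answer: -1/25191 ≈ -3.9697e-5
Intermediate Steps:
1/(c(-201) - 25354) = 1/((-38 - 1*(-201)) - 25354) = 1/((-38 + 201) - 25354) = 1/(163 - 25354) = 1/(-25191) = -1/25191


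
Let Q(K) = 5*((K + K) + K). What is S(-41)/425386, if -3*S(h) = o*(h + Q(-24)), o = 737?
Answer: 295537/1276158 ≈ 0.23158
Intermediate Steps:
Q(K) = 15*K (Q(K) = 5*(2*K + K) = 5*(3*K) = 15*K)
S(h) = 88440 - 737*h/3 (S(h) = -737*(h + 15*(-24))/3 = -737*(h - 360)/3 = -737*(-360 + h)/3 = -(-265320 + 737*h)/3 = 88440 - 737*h/3)
S(-41)/425386 = (88440 - 737/3*(-41))/425386 = (88440 + 30217/3)*(1/425386) = (295537/3)*(1/425386) = 295537/1276158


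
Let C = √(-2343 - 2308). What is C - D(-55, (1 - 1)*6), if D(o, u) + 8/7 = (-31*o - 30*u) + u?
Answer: -11927/7 + I*√4651 ≈ -1703.9 + 68.198*I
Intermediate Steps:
D(o, u) = -8/7 - 31*o - 29*u (D(o, u) = -8/7 + ((-31*o - 30*u) + u) = -8/7 + (-31*o - 29*u) = -8/7 - 31*o - 29*u)
C = I*√4651 (C = √(-4651) = I*√4651 ≈ 68.198*I)
C - D(-55, (1 - 1)*6) = I*√4651 - (-8/7 - 31*(-55) - 29*(1 - 1)*6) = I*√4651 - (-8/7 + 1705 - 0*6) = I*√4651 - (-8/7 + 1705 - 29*0) = I*√4651 - (-8/7 + 1705 + 0) = I*√4651 - 1*11927/7 = I*√4651 - 11927/7 = -11927/7 + I*√4651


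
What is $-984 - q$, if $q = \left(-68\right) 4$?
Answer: $-712$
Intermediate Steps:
$q = -272$
$-984 - q = -984 - -272 = -984 + 272 = -712$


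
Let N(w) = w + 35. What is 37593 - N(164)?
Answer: 37394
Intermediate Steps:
N(w) = 35 + w
37593 - N(164) = 37593 - (35 + 164) = 37593 - 1*199 = 37593 - 199 = 37394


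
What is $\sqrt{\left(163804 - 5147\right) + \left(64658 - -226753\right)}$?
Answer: $2 \sqrt{112517} \approx 670.87$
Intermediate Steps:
$\sqrt{\left(163804 - 5147\right) + \left(64658 - -226753\right)} = \sqrt{\left(163804 - 5147\right) + \left(64658 + 226753\right)} = \sqrt{158657 + 291411} = \sqrt{450068} = 2 \sqrt{112517}$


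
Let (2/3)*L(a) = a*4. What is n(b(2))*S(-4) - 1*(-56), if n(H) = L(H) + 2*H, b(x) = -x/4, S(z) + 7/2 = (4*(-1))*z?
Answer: 6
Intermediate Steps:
L(a) = 6*a (L(a) = 3*(a*4)/2 = 3*(4*a)/2 = 6*a)
S(z) = -7/2 - 4*z (S(z) = -7/2 + (4*(-1))*z = -7/2 - 4*z)
b(x) = -x/4 (b(x) = -x*(¼) = -x/4)
n(H) = 8*H (n(H) = 6*H + 2*H = 8*H)
n(b(2))*S(-4) - 1*(-56) = (8*(-¼*2))*(-7/2 - 4*(-4)) - 1*(-56) = (8*(-½))*(-7/2 + 16) + 56 = -4*25/2 + 56 = -50 + 56 = 6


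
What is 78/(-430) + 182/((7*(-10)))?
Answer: -598/215 ≈ -2.7814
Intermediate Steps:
78/(-430) + 182/((7*(-10))) = 78*(-1/430) + 182/(-70) = -39/215 + 182*(-1/70) = -39/215 - 13/5 = -598/215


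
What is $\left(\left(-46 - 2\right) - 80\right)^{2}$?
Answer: $16384$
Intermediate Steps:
$\left(\left(-46 - 2\right) - 80\right)^{2} = \left(-48 - 80\right)^{2} = \left(-128\right)^{2} = 16384$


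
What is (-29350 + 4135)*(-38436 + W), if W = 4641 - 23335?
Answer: 1440532950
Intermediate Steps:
W = -18694
(-29350 + 4135)*(-38436 + W) = (-29350 + 4135)*(-38436 - 18694) = -25215*(-57130) = 1440532950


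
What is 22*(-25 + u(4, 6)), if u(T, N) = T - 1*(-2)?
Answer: -418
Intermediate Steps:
u(T, N) = 2 + T (u(T, N) = T + 2 = 2 + T)
22*(-25 + u(4, 6)) = 22*(-25 + (2 + 4)) = 22*(-25 + 6) = 22*(-19) = -418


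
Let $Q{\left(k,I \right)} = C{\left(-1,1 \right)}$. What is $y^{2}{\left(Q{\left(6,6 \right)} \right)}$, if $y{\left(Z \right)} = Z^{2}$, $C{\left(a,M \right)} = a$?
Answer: $1$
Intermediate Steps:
$Q{\left(k,I \right)} = -1$
$y^{2}{\left(Q{\left(6,6 \right)} \right)} = \left(\left(-1\right)^{2}\right)^{2} = 1^{2} = 1$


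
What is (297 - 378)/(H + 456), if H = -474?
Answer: 9/2 ≈ 4.5000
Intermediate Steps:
(297 - 378)/(H + 456) = (297 - 378)/(-474 + 456) = -81/(-18) = -81*(-1/18) = 9/2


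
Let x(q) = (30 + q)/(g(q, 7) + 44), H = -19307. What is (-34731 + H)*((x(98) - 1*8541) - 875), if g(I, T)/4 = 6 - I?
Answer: 41216295664/81 ≈ 5.0884e+8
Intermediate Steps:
g(I, T) = 24 - 4*I (g(I, T) = 4*(6 - I) = 24 - 4*I)
x(q) = (30 + q)/(68 - 4*q) (x(q) = (30 + q)/((24 - 4*q) + 44) = (30 + q)/(68 - 4*q))
(-34731 + H)*((x(98) - 1*8541) - 875) = (-34731 - 19307)*(((-30 - 1*98)/(4*(-17 + 98)) - 1*8541) - 875) = -54038*(((1/4)*(-30 - 98)/81 - 8541) - 875) = -54038*(((1/4)*(1/81)*(-128) - 8541) - 875) = -54038*((-32/81 - 8541) - 875) = -54038*(-691853/81 - 875) = -54038*(-762728/81) = 41216295664/81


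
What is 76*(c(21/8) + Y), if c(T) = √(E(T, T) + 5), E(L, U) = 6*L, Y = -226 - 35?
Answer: -19836 + 38*√83 ≈ -19490.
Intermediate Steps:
Y = -261
c(T) = √(5 + 6*T) (c(T) = √(6*T + 5) = √(5 + 6*T))
76*(c(21/8) + Y) = 76*(√(5 + 6*(21/8)) - 261) = 76*(√(5 + 63/4) - 261) = 76*(√(83/4) - 261) = 76*(√83/2 - 261) = 76*(-261 + √83/2) = -19836 + 38*√83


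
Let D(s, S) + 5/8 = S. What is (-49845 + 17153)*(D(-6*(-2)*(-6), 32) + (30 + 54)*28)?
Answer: -155834591/2 ≈ -7.7917e+7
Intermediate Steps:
D(s, S) = -5/8 + S
(-49845 + 17153)*(D(-6*(-2)*(-6), 32) + (30 + 54)*28) = (-49845 + 17153)*((-5/8 + 32) + (30 + 54)*28) = -32692*(251/8 + 84*28) = -32692*(251/8 + 2352) = -32692*19067/8 = -155834591/2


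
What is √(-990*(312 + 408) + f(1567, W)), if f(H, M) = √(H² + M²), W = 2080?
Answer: √(-712800 + √6781889) ≈ 842.73*I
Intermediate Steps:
√(-990*(312 + 408) + f(1567, W)) = √(-990*(312 + 408) + √(1567² + 2080²)) = √(-990*720 + √(2455489 + 4326400)) = √(-712800 + √6781889)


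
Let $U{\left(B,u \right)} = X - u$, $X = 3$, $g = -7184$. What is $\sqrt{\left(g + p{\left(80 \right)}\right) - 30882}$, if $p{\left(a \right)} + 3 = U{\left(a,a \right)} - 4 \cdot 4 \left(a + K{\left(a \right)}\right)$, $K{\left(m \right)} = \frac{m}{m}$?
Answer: $i \sqrt{39442} \approx 198.6 i$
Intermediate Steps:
$U{\left(B,u \right)} = 3 - u$
$K{\left(m \right)} = 1$
$p{\left(a \right)} = -16 - 17 a$ ($p{\left(a \right)} = -3 - \left(-3 + a + 4 \cdot 4 \left(a + 1\right)\right) = -3 - \left(-3 + a + 4 \cdot 4 \left(1 + a\right)\right) = -3 - \left(-3 + a + 4 \left(4 + 4 a\right)\right) = -3 - \left(13 + 17 a\right) = -16 - 17 a$)
$\sqrt{\left(g + p{\left(80 \right)}\right) - 30882} = \sqrt{\left(-7184 - 1376\right) - 30882} = \sqrt{-8560 - 30882} = \sqrt{-39442} = i \sqrt{39442}$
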